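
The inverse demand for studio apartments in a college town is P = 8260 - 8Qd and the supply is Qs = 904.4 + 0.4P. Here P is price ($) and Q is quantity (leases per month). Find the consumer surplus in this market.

Solving each curve for Q: Qd = 1032.5 - 0.125P.
The market clears where 1032.5 - 0.125P = 904.4 + 0.4P. Rearranging, 0.525P = 128.1, hence P* = 244.
From the demand curve, Q* = 1032.5 - 0.125(244) = 1002.
Demand choke price (Qd = 0): P = 1032.5/0.125 = 8260. Consumer surplus = ½ × (8260 - 244) × 1002 = 4016016.

Consumer surplus = 4016016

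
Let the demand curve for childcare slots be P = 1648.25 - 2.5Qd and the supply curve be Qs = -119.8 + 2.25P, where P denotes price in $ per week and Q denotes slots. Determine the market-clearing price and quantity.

Inverting to quantity form: Qd = 659.3 - 0.4P.
At equilibrium Qd = Qs, so 659.3 - 0.4P = -119.8 + 2.25P; collecting terms, 779.1 = 2.65P and P* = 294.
From the demand curve, Q* = 659.3 - 0.4(294) = 541.7.

P* = 294, Q* = 541.7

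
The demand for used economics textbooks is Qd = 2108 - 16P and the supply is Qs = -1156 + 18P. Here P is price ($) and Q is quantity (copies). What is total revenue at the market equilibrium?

Total revenue = 54912

The market clears where 2108 - 16P = -1156 + 18P. Rearranging, 34P = 3264, hence P* = 96.
Then Q* = 2108 - 16(96) = 572.
Total revenue = P* × Q* = 96 × 572 = 54912.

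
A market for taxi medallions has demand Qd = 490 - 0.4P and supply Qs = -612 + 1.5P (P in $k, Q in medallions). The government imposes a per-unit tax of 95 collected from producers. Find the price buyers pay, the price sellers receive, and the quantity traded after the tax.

With a tax of 95 on producers, they supply based on the net price P_s = P_b - 95, so Qs = -754.5 + 1.5P_b.
Market clearing requires 490 - 0.4P_b = -754.5 + 1.5P_b; hence 1244.5 = 1.9P_b and P_b = 655.
Then P_s = 655 - 95 = 560 and Q = 490 - 0.4(655) = 228.

P_b = 655, P_s = 560, Q = 228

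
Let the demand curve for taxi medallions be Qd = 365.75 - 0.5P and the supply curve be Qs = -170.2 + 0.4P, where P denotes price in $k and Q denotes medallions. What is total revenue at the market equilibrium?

The market clears where 365.75 - 0.5P = -170.2 + 0.4P. Rearranging, 0.9P = 535.95, hence P* = 595.5.
Substitute back: Q* = 365.75 - 0.5(595.5) = 68.
Total revenue = P* × Q* = 595.5 × 68 = 40494.

Total revenue = 40494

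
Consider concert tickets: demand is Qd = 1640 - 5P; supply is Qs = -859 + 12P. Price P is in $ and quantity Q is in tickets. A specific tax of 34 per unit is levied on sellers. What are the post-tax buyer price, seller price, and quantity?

P_b = 171, P_s = 137, Q = 785

With a tax of 34 on sellers, they supply based on the net price P_s = P_b - 34, so Qs = -1267 + 12P_b.
Equate demand and the shifted supply: 1640 - 5P_b = -1267 + 12P_b, giving 17P_b = 2907, so P_b = 171.
Then P_s = 171 - 34 = 137 and Q = 1640 - 5(171) = 785.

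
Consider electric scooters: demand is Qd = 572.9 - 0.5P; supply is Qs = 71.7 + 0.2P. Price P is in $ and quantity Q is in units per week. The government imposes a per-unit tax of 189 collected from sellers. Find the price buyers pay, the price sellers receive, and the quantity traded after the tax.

P_b = 770, P_s = 581, Q = 187.9

With a tax of 189 on sellers, they supply based on the net price P_s = P_b - 189, so Qs = 33.9 + 0.2P_b.
Market clearing requires 572.9 - 0.5P_b = 33.9 + 0.2P_b; hence 539 = 0.7P_b and P_b = 770.
Then P_s = 770 - 189 = 581 and Q = 572.9 - 0.5(770) = 187.9.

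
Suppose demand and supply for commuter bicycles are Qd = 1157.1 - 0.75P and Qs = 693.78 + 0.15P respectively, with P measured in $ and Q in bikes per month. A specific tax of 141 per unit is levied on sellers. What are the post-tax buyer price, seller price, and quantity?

With a tax of 141 on sellers, they supply based on the net price P_s = P_b - 141, so Qs = 672.63 + 0.15P_b.
Market clearing requires 1157.1 - 0.75P_b = 672.63 + 0.15P_b; hence 484.47 = 0.9P_b and P_b = 538.3.
Then P_s = 538.3 - 141 = 397.3 and Q = 1157.1 - 0.75(538.3) = 753.375.

P_b = 538.3, P_s = 397.3, Q = 753.375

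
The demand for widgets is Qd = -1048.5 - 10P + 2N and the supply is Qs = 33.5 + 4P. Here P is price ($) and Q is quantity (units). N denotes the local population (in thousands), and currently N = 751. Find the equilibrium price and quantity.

P* = 30, Q* = 153.5

With N = 751, demand is Qd = 453.5 - 10P.
Set Qd = Qs: 453.5 - 10P = 33.5 + 4P, so 420 = 14P and P* = 30.
Plugging P* into demand: Q* = 453.5 - 10(30) = 153.5.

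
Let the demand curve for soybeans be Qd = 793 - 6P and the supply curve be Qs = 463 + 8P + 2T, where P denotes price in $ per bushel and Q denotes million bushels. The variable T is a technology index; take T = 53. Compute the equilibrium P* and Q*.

P* = 16, Q* = 697

With T = 53, supply is Qs = 569 + 8P.
The market clears where 793 - 6P = 569 + 8P. Rearranging, 14P = 224, hence P* = 16.
From the demand curve, Q* = 793 - 6(16) = 697.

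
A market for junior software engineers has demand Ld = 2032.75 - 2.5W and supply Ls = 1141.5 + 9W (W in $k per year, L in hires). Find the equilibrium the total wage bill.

At equilibrium Ld = Ls, so 2032.75 - 2.5W = 1141.5 + 9W; collecting terms, 891.25 = 11.5W and W* = 77.5.
Then L* = 2032.75 - 2.5(77.5) = 1839.
The total wage bill = W* × L* = 77.5 × 1839 = 142522.5.

The total wage bill = 142522.5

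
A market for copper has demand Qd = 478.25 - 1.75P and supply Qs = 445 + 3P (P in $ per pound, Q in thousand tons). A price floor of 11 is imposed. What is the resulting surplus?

Evaluating both curves at the floor price 11 gives Qd = 459, Qs = 478.
Surplus = Qs - Qd = 478 - 459 = 19.

Surplus = 19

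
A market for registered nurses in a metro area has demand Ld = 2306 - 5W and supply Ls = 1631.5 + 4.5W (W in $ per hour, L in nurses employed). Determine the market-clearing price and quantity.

W* = 71, L* = 1951

Set Ld = Ls: 2306 - 5W = 1631.5 + 4.5W, so 674.5 = 9.5W and W* = 71.
Plugging W* into demand: L* = 2306 - 5(71) = 1951.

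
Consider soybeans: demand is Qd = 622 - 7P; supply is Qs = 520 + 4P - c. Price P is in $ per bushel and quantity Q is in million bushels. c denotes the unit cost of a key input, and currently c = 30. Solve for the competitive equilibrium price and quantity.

P* = 12, Q* = 538

With c = 30, supply is Qs = 490 + 4P.
The market clears where 622 - 7P = 490 + 4P. Rearranging, 11P = 132, hence P* = 12.
Substitute back: Q* = 622 - 7(12) = 538.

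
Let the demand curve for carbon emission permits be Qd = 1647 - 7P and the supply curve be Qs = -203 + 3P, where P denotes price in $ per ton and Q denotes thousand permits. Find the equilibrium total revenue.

The market clears where 1647 - 7P = -203 + 3P. Rearranging, 10P = 1850, hence P* = 185.
Plugging P* into demand: Q* = 1647 - 7(185) = 352.
Total revenue = P* × Q* = 185 × 352 = 65120.

Total revenue = 65120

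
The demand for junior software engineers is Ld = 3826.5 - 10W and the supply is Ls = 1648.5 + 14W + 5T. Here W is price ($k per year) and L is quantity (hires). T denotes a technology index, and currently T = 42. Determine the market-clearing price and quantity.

W* = 82, L* = 3006.5

With T = 42, supply is Ls = 1858.5 + 14W.
Equating demand and supply, 3826.5 - 10W = 1858.5 + 14W gives 24W = 1968, so W* = 82.
Plugging W* into demand: L* = 3826.5 - 10(82) = 3006.5.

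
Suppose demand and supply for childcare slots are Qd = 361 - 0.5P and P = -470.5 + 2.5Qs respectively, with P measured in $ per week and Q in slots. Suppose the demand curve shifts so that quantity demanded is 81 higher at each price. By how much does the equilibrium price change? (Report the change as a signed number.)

In direct form, Qs = 188.2 + 0.4P.
At equilibrium Qd = Qs, so 361 - 0.5P = 188.2 + 0.4P; collecting terms, 172.8 = 0.9P and P* = 192.
Plugging P* into demand: Q* = 361 - 0.5(192) = 265.
After the shift, demand is Qd = 442 - 0.5P.
Re-solving, 0.9P = 253.8 gives P = 282 and Q = 301.
ΔP = 282 - 192 = 90.

ΔP = 90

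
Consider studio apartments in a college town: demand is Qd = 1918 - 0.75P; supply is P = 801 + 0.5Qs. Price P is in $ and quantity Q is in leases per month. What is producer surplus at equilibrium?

Producer surplus = 229441

Rewriting in direct form: Qs = -1602 + 2P.
Set Qd = Qs: 1918 - 0.75P = -1602 + 2P, so 3520 = 2.75P and P* = 1280.
Then Q* = 1918 - 0.75(1280) = 958.
Supply choke price (Qs = 0): P = 801. Producer surplus = ½ × (1280 - 801) × 958 = 229441.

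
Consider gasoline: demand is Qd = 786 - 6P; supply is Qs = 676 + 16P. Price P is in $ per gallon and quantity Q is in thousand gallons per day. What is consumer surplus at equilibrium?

At equilibrium Qd = Qs, so 786 - 6P = 676 + 16P; collecting terms, 110 = 22P and P* = 5.
Then Q* = 786 - 6(5) = 756.
Demand choke price (Qd = 0): P = 786/6 = 131. Consumer surplus = ½ × (131 - 5) × 756 = 47628.

Consumer surplus = 47628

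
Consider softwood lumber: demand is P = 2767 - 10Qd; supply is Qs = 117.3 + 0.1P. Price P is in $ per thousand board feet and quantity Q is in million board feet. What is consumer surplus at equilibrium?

Inverting to quantity form: Qd = 276.7 - 0.1P.
Equating demand and supply, 276.7 - 0.1P = 117.3 + 0.1P gives 0.2P = 159.4, so P* = 797.
From the demand curve, Q* = 276.7 - 0.1(797) = 197.
Demand choke price (Qd = 0): P = 276.7/0.1 = 2767. Consumer surplus = ½ × (2767 - 797) × 197 = 194045.

Consumer surplus = 194045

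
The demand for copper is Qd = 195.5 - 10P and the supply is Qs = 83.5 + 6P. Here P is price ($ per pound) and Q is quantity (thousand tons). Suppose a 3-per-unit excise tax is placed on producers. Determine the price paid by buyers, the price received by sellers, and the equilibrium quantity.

P_b = 8.125, P_s = 5.125, Q = 114.25

Producers keep P_s = P_b - 3 per unit, so supply in terms of the buyer price is Qs = 65.5 + 6P_b.
Set Qd = Qs: 195.5 - 10P_b = 65.5 + 6P_b, so 130 = 16P_b and P_b = 8.125.
Then P_s = 8.125 - 3 = 5.125 and Q = 195.5 - 10(8.125) = 114.25.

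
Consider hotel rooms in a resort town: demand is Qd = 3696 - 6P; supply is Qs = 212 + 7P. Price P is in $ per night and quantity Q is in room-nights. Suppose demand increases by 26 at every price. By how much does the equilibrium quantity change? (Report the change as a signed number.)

ΔQ = 14

Equating demand and supply, 3696 - 6P = 212 + 7P gives 13P = 3484, so P* = 268.
From the demand curve, Q* = 3696 - 6(268) = 2088.
After the shift, demand is Qd = 3722 - 6P.
Re-solving, 13P = 3510 gives P = 270 and Q = 2102.
ΔQ = 2102 - 2088 = 14.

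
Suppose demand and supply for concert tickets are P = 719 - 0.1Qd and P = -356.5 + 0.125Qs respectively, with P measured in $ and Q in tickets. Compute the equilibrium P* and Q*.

Rewriting in direct form: Qd = 7190 - 10P and Qs = 2852 + 8P.
Set Qd = Qs: 7190 - 10P = 2852 + 8P, so 4338 = 18P and P* = 241.
Plugging P* into demand: Q* = 7190 - 10(241) = 4780.

P* = 241, Q* = 4780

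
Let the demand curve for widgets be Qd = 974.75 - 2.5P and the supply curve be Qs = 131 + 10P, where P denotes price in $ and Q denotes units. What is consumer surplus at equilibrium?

Consumer surplus = 129927.2

Equating demand and supply, 974.75 - 2.5P = 131 + 10P gives 12.5P = 843.75, so P* = 67.5.
From the demand curve, Q* = 974.75 - 2.5(67.5) = 806.
Demand choke price (Qd = 0): P = 974.75/2.5 = 389.9. Consumer surplus = ½ × (389.9 - 67.5) × 806 = 129927.2.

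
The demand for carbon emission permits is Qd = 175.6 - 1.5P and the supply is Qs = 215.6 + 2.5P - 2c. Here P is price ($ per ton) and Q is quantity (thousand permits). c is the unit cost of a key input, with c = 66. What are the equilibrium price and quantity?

P* = 23, Q* = 141.1

With c = 66, supply is Qs = 83.6 + 2.5P.
Equating demand and supply, 175.6 - 1.5P = 83.6 + 2.5P gives 4P = 92, so P* = 23.
From the demand curve, Q* = 175.6 - 1.5(23) = 141.1.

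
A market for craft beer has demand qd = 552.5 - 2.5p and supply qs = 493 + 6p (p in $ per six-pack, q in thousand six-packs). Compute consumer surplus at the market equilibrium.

Set qd = qs: 552.5 - 2.5p = 493 + 6p, so 59.5 = 8.5p and p* = 7.
Substitute back: q* = 552.5 - 2.5(7) = 535.
Demand choke price (qd = 0): p = 552.5/2.5 = 221. Consumer surplus = ½ × (221 - 7) × 535 = 57245.

Consumer surplus = 57245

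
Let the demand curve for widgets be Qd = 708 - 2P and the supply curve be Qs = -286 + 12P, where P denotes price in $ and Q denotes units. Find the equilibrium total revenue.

Equating demand and supply, 708 - 2P = -286 + 12P gives 14P = 994, so P* = 71.
Plugging P* into demand: Q* = 708 - 2(71) = 566.
Total revenue = P* × Q* = 71 × 566 = 40186.

Total revenue = 40186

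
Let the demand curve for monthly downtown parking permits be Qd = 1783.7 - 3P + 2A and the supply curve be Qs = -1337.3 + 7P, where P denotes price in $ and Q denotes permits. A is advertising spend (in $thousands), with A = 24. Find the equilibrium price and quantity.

P* = 316.9, Q* = 881

With A = 24, demand is Qd = 1831.7 - 3P.
Set Qd = Qs: 1831.7 - 3P = -1337.3 + 7P, so 3169 = 10P and P* = 316.9.
Substitute back: Q* = 1831.7 - 3(316.9) = 881.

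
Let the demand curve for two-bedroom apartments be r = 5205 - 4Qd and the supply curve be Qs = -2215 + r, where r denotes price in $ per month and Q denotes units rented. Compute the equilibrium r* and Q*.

Inverting to quantity form: Qd = 1301.25 - 0.25r.
At equilibrium Qd = Qs, so 1301.25 - 0.25r = -2215 + r; collecting terms, 3516.25 = 1.25r and r* = 2813.
Then Q* = 1301.25 - 0.25(2813) = 598.

r* = 2813, Q* = 598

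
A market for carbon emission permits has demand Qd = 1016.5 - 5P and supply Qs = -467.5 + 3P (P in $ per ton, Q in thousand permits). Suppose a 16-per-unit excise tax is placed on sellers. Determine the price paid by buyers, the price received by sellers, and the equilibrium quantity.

With a tax of 16 on sellers, they supply based on the net price P_s = P_b - 16, so Qs = -515.5 + 3P_b.
Set Qd = Qs: 1016.5 - 5P_b = -515.5 + 3P_b, so 1532 = 8P_b and P_b = 191.5.
So P_s = 175.5 and the quantity traded is Q = 1016.5 - 5(191.5) = 59.

P_b = 191.5, P_s = 175.5, Q = 59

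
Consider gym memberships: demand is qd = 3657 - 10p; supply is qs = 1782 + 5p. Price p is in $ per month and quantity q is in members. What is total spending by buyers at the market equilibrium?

Equating demand and supply, 3657 - 10p = 1782 + 5p gives 15p = 1875, so p* = 125.
From the demand curve, q* = 3657 - 10(125) = 2407.
Total spending by buyers = p* × q* = 125 × 2407 = 300875.

Total spending by buyers = 300875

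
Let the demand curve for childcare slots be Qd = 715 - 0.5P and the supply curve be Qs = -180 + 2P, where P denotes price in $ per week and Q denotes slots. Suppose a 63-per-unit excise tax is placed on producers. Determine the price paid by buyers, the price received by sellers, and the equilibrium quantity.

P_b = 408.4, P_s = 345.4, Q = 510.8

Producers keep P_s = P_b - 63 per unit, so supply in terms of the buyer price is Qs = -306 + 2P_b.
Market clearing requires 715 - 0.5P_b = -306 + 2P_b; hence 1021 = 2.5P_b and P_b = 408.4.
Then P_s = 408.4 - 63 = 345.4 and Q = 715 - 0.5(408.4) = 510.8.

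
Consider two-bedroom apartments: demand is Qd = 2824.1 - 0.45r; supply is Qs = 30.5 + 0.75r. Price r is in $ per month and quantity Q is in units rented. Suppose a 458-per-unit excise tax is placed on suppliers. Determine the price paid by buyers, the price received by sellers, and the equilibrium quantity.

With a tax of 458 on suppliers, they supply based on the net price r_s = r_b - 458, so Qs = -313 + 0.75r_b.
Equate demand and the shifted supply: 2824.1 - 0.45r_b = -313 + 0.75r_b, giving 1.2r_b = 3137.1, so r_b = 2614.25.
Then r_s = 2614.25 - 458 = 2156.25 and Q = 2824.1 - 0.45(2614.25) = 1647.6875.

r_b = 2614.25, r_s = 2156.25, Q = 1647.6875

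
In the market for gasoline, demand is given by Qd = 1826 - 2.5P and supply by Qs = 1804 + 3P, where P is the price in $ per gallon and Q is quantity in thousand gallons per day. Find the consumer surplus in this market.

Set Qd = Qs: 1826 - 2.5P = 1804 + 3P, so 22 = 5.5P and P* = 4.
Substitute back: Q* = 1826 - 2.5(4) = 1816.
Demand choke price (Qd = 0): P = 1826/2.5 = 730.4. Consumer surplus = ½ × (730.4 - 4) × 1816 = 659571.2.

Consumer surplus = 659571.2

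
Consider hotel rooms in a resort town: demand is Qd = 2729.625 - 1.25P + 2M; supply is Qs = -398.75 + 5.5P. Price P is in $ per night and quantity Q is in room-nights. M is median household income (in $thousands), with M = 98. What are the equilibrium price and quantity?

With M = 98, demand is Qd = 2925.625 - 1.25P.
At equilibrium Qd = Qs, so 2925.625 - 1.25P = -398.75 + 5.5P; collecting terms, 3324.375 = 6.75P and P* = 492.5.
Plugging P* into demand: Q* = 2925.625 - 1.25(492.5) = 2310.

P* = 492.5, Q* = 2310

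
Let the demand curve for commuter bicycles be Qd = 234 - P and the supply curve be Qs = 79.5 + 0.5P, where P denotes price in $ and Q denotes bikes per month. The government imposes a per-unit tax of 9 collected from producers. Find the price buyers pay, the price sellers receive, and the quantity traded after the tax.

With a tax of 9 on producers, they supply based on the net price P_s = P_b - 9, so Qs = 75 + 0.5P_b.
Equate demand and the shifted supply: 234 - P_b = 75 + 0.5P_b, giving 1.5P_b = 159, so P_b = 106.
Then P_s = 106 - 9 = 97 and Q = 234 - 106 = 128.

P_b = 106, P_s = 97, Q = 128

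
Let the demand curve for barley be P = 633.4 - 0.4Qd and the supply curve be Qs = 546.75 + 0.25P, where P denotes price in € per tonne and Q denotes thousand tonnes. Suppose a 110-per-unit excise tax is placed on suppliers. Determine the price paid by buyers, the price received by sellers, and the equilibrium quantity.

Rewriting in direct form: Qd = 1583.5 - 2.5P.
With a tax of 110 on suppliers, they supply based on the net price P_s = P_b - 110, so Qs = 519.25 + 0.25P_b.
Equate demand and the shifted supply: 1583.5 - 2.5P_b = 519.25 + 0.25P_b, giving 2.75P_b = 1064.25, so P_b = 387.
Then P_s = 387 - 110 = 277 and Q = 1583.5 - 2.5(387) = 616.

P_b = 387, P_s = 277, Q = 616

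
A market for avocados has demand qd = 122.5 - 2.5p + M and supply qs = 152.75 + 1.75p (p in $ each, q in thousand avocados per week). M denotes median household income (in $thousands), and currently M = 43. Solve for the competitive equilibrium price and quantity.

p* = 3, q* = 158

With M = 43, demand is qd = 165.5 - 2.5p.
The market clears where 165.5 - 2.5p = 152.75 + 1.75p. Rearranging, 4.25p = 12.75, hence p* = 3.
Then q* = 165.5 - 2.5(3) = 158.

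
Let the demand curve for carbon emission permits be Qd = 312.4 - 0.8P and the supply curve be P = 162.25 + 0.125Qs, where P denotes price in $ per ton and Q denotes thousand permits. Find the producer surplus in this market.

Producer surplus = 1722.25

Inverting to quantity form: Qs = -1298 + 8P.
Equating demand and supply, 312.4 - 0.8P = -1298 + 8P gives 8.8P = 1610.4, so P* = 183.
Substitute back: Q* = 312.4 - 0.8(183) = 166.
Supply choke price (Qs = 0): P = 162.25. Producer surplus = ½ × (183 - 162.25) × 166 = 1722.25.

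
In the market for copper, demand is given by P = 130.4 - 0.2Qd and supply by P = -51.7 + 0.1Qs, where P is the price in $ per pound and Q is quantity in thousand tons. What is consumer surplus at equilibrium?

Consumer surplus = 36844.9

Rewriting in direct form: Qd = 652 - 5P and Qs = 517 + 10P.
The market clears where 652 - 5P = 517 + 10P. Rearranging, 15P = 135, hence P* = 9.
Then Q* = 652 - 5(9) = 607.
Demand choke price (Qd = 0): P = 652/5 = 130.4. Consumer surplus = ½ × (130.4 - 9) × 607 = 36844.9.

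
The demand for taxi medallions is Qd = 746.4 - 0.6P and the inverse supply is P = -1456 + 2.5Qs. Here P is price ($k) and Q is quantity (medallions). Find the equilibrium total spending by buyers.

Total spending by buyers = 106272

Solving each curve for Q: Qs = 582.4 + 0.4P.
Equating demand and supply, 746.4 - 0.6P = 582.4 + 0.4P gives P = 164, so P* = 164.
Plugging P* into demand: Q* = 746.4 - 0.6(164) = 648.
Total spending by buyers = P* × Q* = 164 × 648 = 106272.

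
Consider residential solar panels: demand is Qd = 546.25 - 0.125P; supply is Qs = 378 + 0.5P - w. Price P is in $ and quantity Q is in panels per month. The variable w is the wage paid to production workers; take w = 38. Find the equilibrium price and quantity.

P* = 330, Q* = 505

With w = 38, supply is Qs = 340 + 0.5P.
Set Qd = Qs: 546.25 - 0.125P = 340 + 0.5P, so 206.25 = 0.625P and P* = 330.
Then Q* = 546.25 - 0.125(330) = 505.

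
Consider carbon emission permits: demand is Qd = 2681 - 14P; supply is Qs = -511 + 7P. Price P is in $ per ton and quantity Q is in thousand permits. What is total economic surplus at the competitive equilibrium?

Total surplus = 32765.25

Equating demand and supply, 2681 - 14P = -511 + 7P gives 21P = 3192, so P* = 152.
From the demand curve, Q* = 2681 - 14(152) = 553.
Demand choke price = 191.5; supply choke price = 73. CS = ½(191.5 - 152)(553) = 10921.75; PS = ½(152 - 73)(553) = 21843.5. Total surplus = 32765.25.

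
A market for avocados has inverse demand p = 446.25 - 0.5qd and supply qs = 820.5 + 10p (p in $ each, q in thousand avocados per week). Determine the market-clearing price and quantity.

p* = 6, q* = 880.5

Inverting to quantity form: qd = 892.5 - 2p.
Set qd = qs: 892.5 - 2p = 820.5 + 10p, so 72 = 12p and p* = 6.
Then q* = 892.5 - 2(6) = 880.5.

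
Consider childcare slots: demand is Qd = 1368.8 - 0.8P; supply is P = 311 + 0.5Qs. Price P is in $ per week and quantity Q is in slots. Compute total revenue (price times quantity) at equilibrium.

Total revenue = 568800

In direct form, Qs = -622 + 2P.
At equilibrium Qd = Qs, so 1368.8 - 0.8P = -622 + 2P; collecting terms, 1990.8 = 2.8P and P* = 711.
Plugging P* into demand: Q* = 1368.8 - 0.8(711) = 800.
Total revenue = P* × Q* = 711 × 800 = 568800.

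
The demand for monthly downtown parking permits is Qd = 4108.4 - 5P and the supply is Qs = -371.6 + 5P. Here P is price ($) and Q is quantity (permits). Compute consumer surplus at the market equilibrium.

Consumer surplus = 349091.856

At equilibrium Qd = Qs, so 4108.4 - 5P = -371.6 + 5P; collecting terms, 4480 = 10P and P* = 448.
Substitute back: Q* = 4108.4 - 5(448) = 1868.4.
Demand choke price (Qd = 0): P = 4108.4/5 = 821.68. Consumer surplus = ½ × (821.68 - 448) × 1868.4 = 349091.856.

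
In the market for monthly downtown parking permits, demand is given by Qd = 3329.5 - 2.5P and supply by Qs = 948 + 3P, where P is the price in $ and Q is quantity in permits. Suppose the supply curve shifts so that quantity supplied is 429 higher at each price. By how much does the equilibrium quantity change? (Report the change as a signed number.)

ΔQ = 195

Set Qd = Qs: 3329.5 - 2.5P = 948 + 3P, so 2381.5 = 5.5P and P* = 433.
Substitute back: Q* = 3329.5 - 2.5(433) = 2247.
After the shift, supply is Qs = 1377 + 3P.
New equilibrium: 1952.5 = 5.5P, so P = 355 and Q = 2442.
ΔQ = 2442 - 2247 = 195.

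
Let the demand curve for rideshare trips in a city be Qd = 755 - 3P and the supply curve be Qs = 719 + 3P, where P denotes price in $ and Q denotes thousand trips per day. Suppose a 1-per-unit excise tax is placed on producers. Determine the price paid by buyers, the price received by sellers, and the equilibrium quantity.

With a tax of 1 on producers, they supply based on the net price P_s = P_b - 1, so Qs = 716 + 3P_b.
Set Qd = Qs: 755 - 3P_b = 716 + 3P_b, so 39 = 6P_b and P_b = 6.5.
Then P_s = 6.5 - 1 = 5.5 and Q = 755 - 3(6.5) = 735.5.

P_b = 6.5, P_s = 5.5, Q = 735.5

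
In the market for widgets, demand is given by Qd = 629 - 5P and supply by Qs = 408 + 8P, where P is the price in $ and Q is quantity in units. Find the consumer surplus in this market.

Consumer surplus = 29593.6

The market clears where 629 - 5P = 408 + 8P. Rearranging, 13P = 221, hence P* = 17.
Substitute back: Q* = 629 - 5(17) = 544.
Demand choke price (Qd = 0): P = 629/5 = 125.8. Consumer surplus = ½ × (125.8 - 17) × 544 = 29593.6.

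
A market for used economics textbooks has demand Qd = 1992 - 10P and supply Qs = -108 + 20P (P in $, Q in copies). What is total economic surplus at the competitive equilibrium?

Total surplus = 125194.8

At equilibrium Qd = Qs, so 1992 - 10P = -108 + 20P; collecting terms, 2100 = 30P and P* = 70.
Plugging P* into demand: Q* = 1992 - 10(70) = 1292.
Demand choke price = 199.2; supply choke price = 5.4. CS = ½(199.2 - 70)(1292) = 83463.2; PS = ½(70 - 5.4)(1292) = 41731.6. Total surplus = 125194.8.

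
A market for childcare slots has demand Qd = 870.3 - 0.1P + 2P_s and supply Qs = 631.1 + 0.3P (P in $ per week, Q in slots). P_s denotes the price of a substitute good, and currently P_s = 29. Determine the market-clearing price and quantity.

With P_s = 29, demand is Qd = 928.3 - 0.1P.
At equilibrium Qd = Qs, so 928.3 - 0.1P = 631.1 + 0.3P; collecting terms, 297.2 = 0.4P and P* = 743.
Substitute back: Q* = 928.3 - 0.1(743) = 854.

P* = 743, Q* = 854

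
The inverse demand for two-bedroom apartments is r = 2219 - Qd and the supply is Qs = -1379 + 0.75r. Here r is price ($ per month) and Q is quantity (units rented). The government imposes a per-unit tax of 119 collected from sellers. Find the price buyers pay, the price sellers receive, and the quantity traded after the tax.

r_b = 2107, r_s = 1988, Q = 112

Rewriting in direct form: Qd = 2219 - r.
With a tax of 119 on sellers, they supply based on the net price r_s = r_b - 119, so Qs = -1468.25 + 0.75r_b.
Set Qd = Qs: 2219 - r_b = -1468.25 + 0.75r_b, so 3687.25 = 1.75r_b and r_b = 2107.
Then r_s = 2107 - 119 = 1988 and Q = 2219 - 2107 = 112.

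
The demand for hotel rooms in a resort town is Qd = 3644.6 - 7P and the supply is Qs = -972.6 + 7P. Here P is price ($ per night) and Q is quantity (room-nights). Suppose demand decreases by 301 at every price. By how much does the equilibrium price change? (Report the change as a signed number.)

ΔP = -21.5

Equating demand and supply, 3644.6 - 7P = -972.6 + 7P gives 14P = 4617.2, so P* = 329.8.
Then Q* = 3644.6 - 7(329.8) = 1336.
After the shift, demand is Qd = 3343.6 - 7P.
The new intersection has 4316.2 = 14P, i.e. P = 308.3, Q = 1185.5.
ΔP = 308.3 - 329.8 = -21.5.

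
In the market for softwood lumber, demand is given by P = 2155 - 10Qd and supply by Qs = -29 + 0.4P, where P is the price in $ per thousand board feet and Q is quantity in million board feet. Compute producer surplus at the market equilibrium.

Solving each curve for Q: Qd = 215.5 - 0.1P.
At equilibrium Qd = Qs, so 215.5 - 0.1P = -29 + 0.4P; collecting terms, 244.5 = 0.5P and P* = 489.
Plugging P* into demand: Q* = 215.5 - 0.1(489) = 166.6.
Supply choke price (Qs = 0): P = 72.5. Producer surplus = ½ × (489 - 72.5) × 166.6 = 34694.45.

Producer surplus = 34694.45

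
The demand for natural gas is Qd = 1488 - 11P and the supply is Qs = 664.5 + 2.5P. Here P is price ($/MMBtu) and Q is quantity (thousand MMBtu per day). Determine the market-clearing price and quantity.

The market clears where 1488 - 11P = 664.5 + 2.5P. Rearranging, 13.5P = 823.5, hence P* = 61.
Substitute back: Q* = 1488 - 11(61) = 817.

P* = 61, Q* = 817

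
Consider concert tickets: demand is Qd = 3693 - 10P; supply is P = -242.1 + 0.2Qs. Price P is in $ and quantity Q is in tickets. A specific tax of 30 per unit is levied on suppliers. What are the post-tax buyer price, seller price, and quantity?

P_b = 175.5, P_s = 145.5, Q = 1938

In direct form, Qs = 1210.5 + 5P.
With a tax of 30 on suppliers, they supply based on the net price P_s = P_b - 30, so Qs = 1060.5 + 5P_b.
Set Qd = Qs: 3693 - 10P_b = 1060.5 + 5P_b, so 2632.5 = 15P_b and P_b = 175.5.
So P_s = 145.5 and the quantity traded is Q = 3693 - 10(175.5) = 1938.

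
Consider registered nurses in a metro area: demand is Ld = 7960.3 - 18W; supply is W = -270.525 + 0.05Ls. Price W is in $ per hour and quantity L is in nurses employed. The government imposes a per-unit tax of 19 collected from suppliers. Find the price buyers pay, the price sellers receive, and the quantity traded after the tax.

W_b = 77.1, W_s = 58.1, L = 6572.5

In direct form, Ls = 5410.5 + 20W.
With a tax of 19 on suppliers, they supply based on the net price W_s = W_b - 19, so Ls = 5030.5 + 20W_b.
Equate demand and the shifted supply: 7960.3 - 18W_b = 5030.5 + 20W_b, giving 38W_b = 2929.8, so W_b = 77.1.
Then W_s = 77.1 - 19 = 58.1 and L = 7960.3 - 18(77.1) = 6572.5.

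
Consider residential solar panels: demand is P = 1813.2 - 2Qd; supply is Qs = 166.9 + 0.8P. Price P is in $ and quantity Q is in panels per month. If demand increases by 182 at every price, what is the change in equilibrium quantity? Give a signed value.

ΔQ = 112

In direct form, Qd = 906.6 - 0.5P.
The market clears where 906.6 - 0.5P = 166.9 + 0.8P. Rearranging, 1.3P = 739.7, hence P* = 569.
From the demand curve, Q* = 906.6 - 0.5(569) = 622.1.
After the shift, demand is Qd = 1088.6 - 0.5P.
New equilibrium: 921.7 = 1.3P, so P = 709 and Q = 734.1.
ΔQ = 734.1 - 622.1 = 112.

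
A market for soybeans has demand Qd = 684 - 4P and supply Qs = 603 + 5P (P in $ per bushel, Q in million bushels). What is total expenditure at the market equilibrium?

Equating demand and supply, 684 - 4P = 603 + 5P gives 9P = 81, so P* = 9.
From the demand curve, Q* = 684 - 4(9) = 648.
Total expenditure = P* × Q* = 9 × 648 = 5832.

Total expenditure = 5832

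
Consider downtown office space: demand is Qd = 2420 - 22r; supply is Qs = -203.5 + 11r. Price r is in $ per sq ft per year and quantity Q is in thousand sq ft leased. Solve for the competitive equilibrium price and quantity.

Set Qd = Qs: 2420 - 22r = -203.5 + 11r, so 2623.5 = 33r and r* = 79.5.
Then Q* = 2420 - 22(79.5) = 671.

r* = 79.5, Q* = 671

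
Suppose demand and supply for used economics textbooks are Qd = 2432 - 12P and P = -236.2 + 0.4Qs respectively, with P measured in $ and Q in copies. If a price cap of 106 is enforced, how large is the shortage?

Inverting to quantity form: Qs = 590.5 + 2.5P.
With P fixed at 106, quantity demanded is 1160 and quantity supplied is 855.5.
Shortage = Qd - Qs = 1160 - 855.5 = 304.5.

Shortage = 304.5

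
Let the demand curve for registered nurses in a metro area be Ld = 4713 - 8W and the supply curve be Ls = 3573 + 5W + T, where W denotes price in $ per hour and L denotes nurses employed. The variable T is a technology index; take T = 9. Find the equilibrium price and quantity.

W* = 87, L* = 4017

With T = 9, supply is Ls = 3582 + 5W.
At equilibrium Ld = Ls, so 4713 - 8W = 3582 + 5W; collecting terms, 1131 = 13W and W* = 87.
Plugging W* into demand: L* = 4713 - 8(87) = 4017.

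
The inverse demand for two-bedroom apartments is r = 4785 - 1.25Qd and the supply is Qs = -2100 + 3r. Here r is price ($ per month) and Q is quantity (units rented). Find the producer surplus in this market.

Solving each curve for Q: Qd = 3828 - 0.8r.
At equilibrium Qd = Qs, so 3828 - 0.8r = -2100 + 3r; collecting terms, 5928 = 3.8r and r* = 1560.
Then Q* = 3828 - 0.8(1560) = 2580.
Supply choke price (Qs = 0): r = 700. Producer surplus = ½ × (1560 - 700) × 2580 = 1109400.

Producer surplus = 1109400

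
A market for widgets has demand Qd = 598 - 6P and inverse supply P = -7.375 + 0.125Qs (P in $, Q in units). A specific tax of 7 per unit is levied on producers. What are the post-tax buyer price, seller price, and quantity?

Inverting to quantity form: Qs = 59 + 8P.
The tax drives a wedge P_b - P_s = 7. Substituting P_s = P_b - 7 into supply: Qs = 3 + 8P_b.
Equate demand and the shifted supply: 598 - 6P_b = 3 + 8P_b, giving 14P_b = 595, so P_b = 42.5.
So P_s = 35.5 and the quantity traded is Q = 598 - 6(42.5) = 343.

P_b = 42.5, P_s = 35.5, Q = 343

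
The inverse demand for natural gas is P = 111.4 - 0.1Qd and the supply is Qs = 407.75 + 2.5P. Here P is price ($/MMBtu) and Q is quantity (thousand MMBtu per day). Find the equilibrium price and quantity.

Rewriting in direct form: Qd = 1114 - 10P.
The market clears where 1114 - 10P = 407.75 + 2.5P. Rearranging, 12.5P = 706.25, hence P* = 56.5.
Plugging P* into demand: Q* = 1114 - 10(56.5) = 549.

P* = 56.5, Q* = 549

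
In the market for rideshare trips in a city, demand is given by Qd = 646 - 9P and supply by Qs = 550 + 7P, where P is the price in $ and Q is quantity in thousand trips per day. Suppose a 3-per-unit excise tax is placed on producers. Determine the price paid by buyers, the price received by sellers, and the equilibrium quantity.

Producers keep P_s = P_b - 3 per unit, so supply in terms of the buyer price is Qs = 529 + 7P_b.
Set Qd = Qs: 646 - 9P_b = 529 + 7P_b, so 117 = 16P_b and P_b = 7.3125.
Then P_s = 7.3125 - 3 = 4.3125 and Q = 646 - 9(7.3125) = 580.1875.

P_b = 7.3125, P_s = 4.3125, Q = 580.1875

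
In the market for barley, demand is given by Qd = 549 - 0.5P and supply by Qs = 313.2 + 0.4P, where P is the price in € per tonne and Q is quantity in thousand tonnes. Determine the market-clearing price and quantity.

P* = 262, Q* = 418

The market clears where 549 - 0.5P = 313.2 + 0.4P. Rearranging, 0.9P = 235.8, hence P* = 262.
Plugging P* into demand: Q* = 549 - 0.5(262) = 418.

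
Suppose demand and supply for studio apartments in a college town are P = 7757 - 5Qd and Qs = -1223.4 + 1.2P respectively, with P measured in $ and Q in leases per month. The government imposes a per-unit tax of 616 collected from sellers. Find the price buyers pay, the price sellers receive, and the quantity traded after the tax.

Solving each curve for Q: Qd = 1551.4 - 0.2P.
The tax drives a wedge P_b - P_s = 616. Substituting P_s = P_b - 616 into supply: Qs = -1962.6 + 1.2P_b.
Market clearing requires 1551.4 - 0.2P_b = -1962.6 + 1.2P_b; hence 3514 = 1.4P_b and P_b = 2510.
Then P_s = 2510 - 616 = 1894 and Q = 1551.4 - 0.2(2510) = 1049.4.

P_b = 2510, P_s = 1894, Q = 1049.4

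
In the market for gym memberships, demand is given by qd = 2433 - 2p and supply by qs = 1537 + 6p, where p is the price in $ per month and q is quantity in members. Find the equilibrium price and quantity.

p* = 112, q* = 2209

At equilibrium qd = qs, so 2433 - 2p = 1537 + 6p; collecting terms, 896 = 8p and p* = 112.
Substitute back: q* = 2433 - 2(112) = 2209.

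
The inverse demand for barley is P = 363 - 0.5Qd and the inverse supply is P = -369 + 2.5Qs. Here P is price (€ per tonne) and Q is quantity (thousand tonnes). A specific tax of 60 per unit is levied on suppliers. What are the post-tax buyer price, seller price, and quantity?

P_b = 251, P_s = 191, Q = 224

Solving each curve for Q: Qd = 726 - 2P and Qs = 147.6 + 0.4P.
Suppliers keep P_s = P_b - 60 per unit, so supply in terms of the buyer price is Qs = 123.6 + 0.4P_b.
Equate demand and the shifted supply: 726 - 2P_b = 123.6 + 0.4P_b, giving 2.4P_b = 602.4, so P_b = 251.
So P_s = 191 and the quantity traded is Q = 726 - 2(251) = 224.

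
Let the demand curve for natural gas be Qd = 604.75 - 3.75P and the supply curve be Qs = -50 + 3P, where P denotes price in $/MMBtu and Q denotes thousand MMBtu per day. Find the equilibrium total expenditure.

Total expenditure = 23377

The market clears where 604.75 - 3.75P = -50 + 3P. Rearranging, 6.75P = 654.75, hence P* = 97.
Then Q* = 604.75 - 3.75(97) = 241.
Total expenditure = P* × Q* = 97 × 241 = 23377.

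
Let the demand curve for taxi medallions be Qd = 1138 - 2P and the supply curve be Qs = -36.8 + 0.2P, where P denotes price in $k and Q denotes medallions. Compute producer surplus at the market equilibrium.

At equilibrium Qd = Qs, so 1138 - 2P = -36.8 + 0.2P; collecting terms, 1174.8 = 2.2P and P* = 534.
Then Q* = 1138 - 2(534) = 70.
Supply choke price (Qs = 0): P = 184. Producer surplus = ½ × (534 - 184) × 70 = 12250.

Producer surplus = 12250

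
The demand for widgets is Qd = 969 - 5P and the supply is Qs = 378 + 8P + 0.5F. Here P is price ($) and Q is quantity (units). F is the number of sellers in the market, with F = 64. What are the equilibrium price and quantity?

P* = 43, Q* = 754

With F = 64, supply is Qs = 410 + 8P.
At equilibrium Qd = Qs, so 969 - 5P = 410 + 8P; collecting terms, 559 = 13P and P* = 43.
Then Q* = 969 - 5(43) = 754.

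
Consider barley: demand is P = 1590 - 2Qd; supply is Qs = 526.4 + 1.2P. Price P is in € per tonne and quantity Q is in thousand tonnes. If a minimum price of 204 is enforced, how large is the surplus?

Surplus = 78.2

Solving each curve for Q: Qd = 795 - 0.5P.
Evaluating both curves at the floor price 204 gives Qd = 693, Qs = 771.2.
Surplus = Qs - Qd = 771.2 - 693 = 78.2.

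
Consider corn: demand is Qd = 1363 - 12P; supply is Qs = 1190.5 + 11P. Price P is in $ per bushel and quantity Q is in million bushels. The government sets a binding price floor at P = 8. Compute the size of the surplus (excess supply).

With P fixed at 8, quantity demanded is 1267 and quantity supplied is 1278.5.
Surplus = Qs - Qd = 1278.5 - 1267 = 11.5.

Surplus = 11.5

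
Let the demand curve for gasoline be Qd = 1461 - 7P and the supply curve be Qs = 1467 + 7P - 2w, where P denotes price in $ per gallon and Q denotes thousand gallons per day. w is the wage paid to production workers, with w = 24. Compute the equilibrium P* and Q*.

P* = 3, Q* = 1440

With w = 24, supply is Qs = 1419 + 7P.
Set Qd = Qs: 1461 - 7P = 1419 + 7P, so 42 = 14P and P* = 3.
Plugging P* into demand: Q* = 1461 - 7(3) = 1440.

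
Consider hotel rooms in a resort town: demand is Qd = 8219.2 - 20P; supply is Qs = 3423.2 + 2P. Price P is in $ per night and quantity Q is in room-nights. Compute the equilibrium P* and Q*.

The market clears where 8219.2 - 20P = 3423.2 + 2P. Rearranging, 22P = 4796, hence P* = 218.
Then Q* = 8219.2 - 20(218) = 3859.2.

P* = 218, Q* = 3859.2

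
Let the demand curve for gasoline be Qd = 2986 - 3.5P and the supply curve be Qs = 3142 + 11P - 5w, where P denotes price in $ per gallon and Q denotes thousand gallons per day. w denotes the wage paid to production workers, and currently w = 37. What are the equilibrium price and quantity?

P* = 2, Q* = 2979

With w = 37, supply is Qs = 2957 + 11P.
Set Qd = Qs: 2986 - 3.5P = 2957 + 11P, so 29 = 14.5P and P* = 2.
Substitute back: Q* = 2986 - 3.5(2) = 2979.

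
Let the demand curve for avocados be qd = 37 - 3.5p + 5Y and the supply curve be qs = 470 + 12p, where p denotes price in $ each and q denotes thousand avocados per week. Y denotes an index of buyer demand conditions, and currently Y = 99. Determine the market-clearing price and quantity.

With Y = 99, demand is qd = 532 - 3.5p.
Equating demand and supply, 532 - 3.5p = 470 + 12p gives 15.5p = 62, so p* = 4.
Then q* = 532 - 3.5(4) = 518.

p* = 4, q* = 518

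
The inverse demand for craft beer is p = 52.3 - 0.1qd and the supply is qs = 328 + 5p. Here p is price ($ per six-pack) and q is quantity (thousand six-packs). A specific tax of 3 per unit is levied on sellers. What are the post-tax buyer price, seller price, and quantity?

p_b = 14, p_s = 11, q = 383

Inverting to quantity form: qd = 523 - 10p.
The tax drives a wedge p_b - p_s = 3. Substituting p_s = p_b - 3 into supply: qs = 313 + 5p_b.
Equate demand and the shifted supply: 523 - 10p_b = 313 + 5p_b, giving 15p_b = 210, so p_b = 14.
Then p_s = 14 - 3 = 11 and q = 523 - 10(14) = 383.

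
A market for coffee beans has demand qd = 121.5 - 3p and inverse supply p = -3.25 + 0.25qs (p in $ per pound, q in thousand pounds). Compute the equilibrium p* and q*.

In direct form, qs = 13 + 4p.
Set qd = qs: 121.5 - 3p = 13 + 4p, so 108.5 = 7p and p* = 15.5.
From the demand curve, q* = 121.5 - 3(15.5) = 75.

p* = 15.5, q* = 75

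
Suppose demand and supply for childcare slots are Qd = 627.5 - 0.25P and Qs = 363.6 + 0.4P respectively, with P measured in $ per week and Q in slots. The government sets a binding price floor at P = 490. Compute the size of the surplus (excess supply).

Surplus = 54.6

Evaluating both curves at the floor price 490 gives Qd = 505, Qs = 559.6.
Surplus = Qs - Qd = 559.6 - 505 = 54.6.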